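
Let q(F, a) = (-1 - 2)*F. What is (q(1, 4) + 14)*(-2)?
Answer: -22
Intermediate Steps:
q(F, a) = -3*F
(q(1, 4) + 14)*(-2) = (-3*1 + 14)*(-2) = (-3 + 14)*(-2) = 11*(-2) = -22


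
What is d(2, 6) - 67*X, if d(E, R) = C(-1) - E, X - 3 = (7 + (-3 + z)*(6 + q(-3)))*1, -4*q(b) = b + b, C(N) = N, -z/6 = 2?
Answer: 13729/2 ≈ 6864.5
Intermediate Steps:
z = -12 (z = -6*2 = -12)
q(b) = -b/2 (q(b) = -(b + b)/4 = -b/2)
X = -205/2 (X = 3 + (7 + (-3 - 12)*(6 - ½*(-3)))*1 = 3 + (7 - 15*(6 + 3/2))*1 = 3 + (7 - 15*15/2)*1 = 3 + (7 - 225/2)*1 = 3 - 211/2*1 = 3 - 211/2 = -205/2 ≈ -102.50)
d(E, R) = -1 - E
d(2, 6) - 67*X = (-1 - 1*2) - 67*(-205/2) = (-1 - 2) + 13735/2 = -3 + 13735/2 = 13729/2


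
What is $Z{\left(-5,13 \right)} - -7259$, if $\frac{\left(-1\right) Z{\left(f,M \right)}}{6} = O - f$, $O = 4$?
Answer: $7205$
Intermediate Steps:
$Z{\left(f,M \right)} = -24 + 6 f$ ($Z{\left(f,M \right)} = - 6 \left(4 - f\right) = -24 + 6 f$)
$Z{\left(-5,13 \right)} - -7259 = \left(-24 + 6 \left(-5\right)\right) - -7259 = \left(-24 - 30\right) + 7259 = -54 + 7259 = 7205$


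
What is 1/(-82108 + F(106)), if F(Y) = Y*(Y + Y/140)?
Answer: -35/2477711 ≈ -1.4126e-5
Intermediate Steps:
F(Y) = 141*Y**2/140 (F(Y) = Y*(Y + Y*(1/140)) = Y*(Y + Y/140) = Y*(141*Y/140) = 141*Y**2/140)
1/(-82108 + F(106)) = 1/(-82108 + (141/140)*106**2) = 1/(-82108 + (141/140)*11236) = 1/(-82108 + 396069/35) = 1/(-2477711/35) = -35/2477711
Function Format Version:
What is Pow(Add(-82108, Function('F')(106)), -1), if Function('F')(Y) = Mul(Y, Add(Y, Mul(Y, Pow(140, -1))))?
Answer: Rational(-35, 2477711) ≈ -1.4126e-5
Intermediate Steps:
Function('F')(Y) = Mul(Rational(141, 140), Pow(Y, 2)) (Function('F')(Y) = Mul(Y, Add(Y, Mul(Y, Rational(1, 140)))) = Mul(Y, Add(Y, Mul(Rational(1, 140), Y))) = Mul(Y, Mul(Rational(141, 140), Y)) = Mul(Rational(141, 140), Pow(Y, 2)))
Pow(Add(-82108, Function('F')(106)), -1) = Pow(Add(-82108, Mul(Rational(141, 140), Pow(106, 2))), -1) = Pow(Add(-82108, Mul(Rational(141, 140), 11236)), -1) = Pow(Add(-82108, Rational(396069, 35)), -1) = Pow(Rational(-2477711, 35), -1) = Rational(-35, 2477711)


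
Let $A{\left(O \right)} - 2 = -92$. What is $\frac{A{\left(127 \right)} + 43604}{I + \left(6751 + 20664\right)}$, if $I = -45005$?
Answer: $- \frac{21757}{8795} \approx -2.4738$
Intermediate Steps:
$A{\left(O \right)} = -90$ ($A{\left(O \right)} = 2 - 92 = -90$)
$\frac{A{\left(127 \right)} + 43604}{I + \left(6751 + 20664\right)} = \frac{-90 + 43604}{-45005 + \left(6751 + 20664\right)} = \frac{43514}{-45005 + 27415} = \frac{43514}{-17590} = 43514 \left(- \frac{1}{17590}\right) = - \frac{21757}{8795}$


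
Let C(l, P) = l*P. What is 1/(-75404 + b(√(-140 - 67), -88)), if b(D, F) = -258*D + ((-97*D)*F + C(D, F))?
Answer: -2693/698946997 - 1755*I*√23/1397893994 ≈ -3.8529e-6 - 6.021e-6*I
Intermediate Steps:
C(l, P) = P*l
b(D, F) = -258*D - 96*D*F (b(D, F) = -258*D + ((-97*D)*F + F*D) = -258*D + (-97*D*F + D*F) = -258*D - 96*D*F)
1/(-75404 + b(√(-140 - 67), -88)) = 1/(-75404 + 6*√(-140 - 67)*(-43 - 16*(-88))) = 1/(-75404 + 6*√(-207)*(-43 + 1408)) = 1/(-75404 + 6*(3*I*√23)*1365) = 1/(-75404 + 24570*I*√23)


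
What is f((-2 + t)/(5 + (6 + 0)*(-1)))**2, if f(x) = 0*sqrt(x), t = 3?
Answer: 0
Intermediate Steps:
f(x) = 0
f((-2 + t)/(5 + (6 + 0)*(-1)))**2 = 0**2 = 0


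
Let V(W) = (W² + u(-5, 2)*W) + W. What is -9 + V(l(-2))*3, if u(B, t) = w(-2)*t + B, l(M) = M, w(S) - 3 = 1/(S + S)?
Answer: -6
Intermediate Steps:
w(S) = 3 + 1/(2*S) (w(S) = 3 + 1/(S + S) = 3 + 1/(2*S))
u(B, t) = B + 11*t/4 (u(B, t) = (3 + (½)/(-2))*t + B = (3 + (½)*(-½))*t + B = (3 - ¼)*t + B = 11*t/4 + B = B + 11*t/4)
V(W) = W² + 3*W/2 (V(W) = (W² + (-5 + (11/4)*2)*W) + W = (W² + (-5 + 11/2)*W) + W = (W² + W/2) + W = W² + 3*W/2)
-9 + V(l(-2))*3 = -9 + ((½)*(-2)*(3 + 2*(-2)))*3 = -9 + ((½)*(-2)*(3 - 4))*3 = -9 + ((½)*(-2)*(-1))*3 = -9 + 1*3 = -9 + 3 = -6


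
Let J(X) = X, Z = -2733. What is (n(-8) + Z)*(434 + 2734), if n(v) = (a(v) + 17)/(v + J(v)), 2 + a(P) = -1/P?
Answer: -34644555/4 ≈ -8.6611e+6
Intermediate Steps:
a(P) = -2 - 1/P
n(v) = (15 - 1/v)/(2*v) (n(v) = ((-2 - 1/v) + 17)/(v + v) = (15 - 1/v)/((2*v)) = (15 - 1/v)*(1/(2*v)) = (15 - 1/v)/(2*v))
(n(-8) + Z)*(434 + 2734) = ((½)*(-1 + 15*(-8))/(-8)² - 2733)*(434 + 2734) = ((½)*(1/64)*(-1 - 120) - 2733)*3168 = ((½)*(1/64)*(-121) - 2733)*3168 = (-121/128 - 2733)*3168 = -349945/128*3168 = -34644555/4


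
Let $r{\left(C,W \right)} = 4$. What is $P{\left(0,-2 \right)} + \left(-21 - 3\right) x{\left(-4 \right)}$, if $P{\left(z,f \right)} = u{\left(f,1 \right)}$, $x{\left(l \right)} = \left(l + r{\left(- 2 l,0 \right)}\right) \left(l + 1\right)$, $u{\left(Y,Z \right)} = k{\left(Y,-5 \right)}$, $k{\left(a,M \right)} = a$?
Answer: $-2$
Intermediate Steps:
$u{\left(Y,Z \right)} = Y$
$x{\left(l \right)} = \left(1 + l\right) \left(4 + l\right)$ ($x{\left(l \right)} = \left(l + 4\right) \left(l + 1\right) = \left(4 + l\right) \left(1 + l\right) = \left(1 + l\right) \left(4 + l\right)$)
$P{\left(z,f \right)} = f$
$P{\left(0,-2 \right)} + \left(-21 - 3\right) x{\left(-4 \right)} = -2 + \left(-21 - 3\right) \left(4 + \left(-4\right)^{2} + 5 \left(-4\right)\right) = -2 - 24 \left(4 + 16 - 20\right) = -2 - 0 = -2 + 0 = -2$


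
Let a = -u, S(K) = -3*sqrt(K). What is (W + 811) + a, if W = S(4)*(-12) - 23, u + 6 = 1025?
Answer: -159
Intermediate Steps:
u = 1019 (u = -6 + 1025 = 1019)
a = -1019 (a = -1*1019 = -1019)
W = 49 (W = -3*sqrt(4)*(-12) - 23 = -3*2*(-12) - 23 = -6*(-12) - 23 = 72 - 23 = 49)
(W + 811) + a = (49 + 811) - 1019 = 860 - 1019 = -159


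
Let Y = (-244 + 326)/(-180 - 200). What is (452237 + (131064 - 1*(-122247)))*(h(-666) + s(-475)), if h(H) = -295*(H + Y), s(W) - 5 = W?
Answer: 2628314112306/19 ≈ 1.3833e+11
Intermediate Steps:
s(W) = 5 + W
Y = -41/190 (Y = 82/(-380) = 82*(-1/380) = -41/190 ≈ -0.21579)
h(H) = 2419/38 - 295*H (h(H) = -295*(H - 41/190) = -295*(-41/190 + H) = 2419/38 - 295*H)
(452237 + (131064 - 1*(-122247)))*(h(-666) + s(-475)) = (452237 + (131064 - 1*(-122247)))*((2419/38 - 295*(-666)) + (5 - 475)) = (452237 + (131064 + 122247))*((2419/38 + 196470) - 470) = (452237 + 253311)*(7468279/38 - 470) = 705548*(7450419/38) = 2628314112306/19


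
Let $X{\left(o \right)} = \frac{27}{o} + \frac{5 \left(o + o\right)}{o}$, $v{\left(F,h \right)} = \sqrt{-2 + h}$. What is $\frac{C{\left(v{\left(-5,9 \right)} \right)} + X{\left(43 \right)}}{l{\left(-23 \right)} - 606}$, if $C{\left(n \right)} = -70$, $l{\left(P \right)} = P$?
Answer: $\frac{69}{731} \approx 0.094391$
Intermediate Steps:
$X{\left(o \right)} = 10 + \frac{27}{o}$ ($X{\left(o \right)} = \frac{27}{o} + \frac{5 \cdot 2 o}{o} = \frac{27}{o} + \frac{10 o}{o} = \frac{27}{o} + 10 = 10 + \frac{27}{o}$)
$\frac{C{\left(v{\left(-5,9 \right)} \right)} + X{\left(43 \right)}}{l{\left(-23 \right)} - 606} = \frac{-70 + \left(10 + \frac{27}{43}\right)}{-23 - 606} = \frac{-70 + \left(10 + 27 \cdot \frac{1}{43}\right)}{-629} = \left(-70 + \left(10 + \frac{27}{43}\right)\right) \left(- \frac{1}{629}\right) = \left(-70 + \frac{457}{43}\right) \left(- \frac{1}{629}\right) = \left(- \frac{2553}{43}\right) \left(- \frac{1}{629}\right) = \frac{69}{731}$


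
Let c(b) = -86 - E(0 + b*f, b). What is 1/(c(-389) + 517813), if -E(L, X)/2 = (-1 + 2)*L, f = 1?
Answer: 1/516949 ≈ 1.9344e-6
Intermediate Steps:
E(L, X) = -2*L (E(L, X) = -2*(-1 + 2)*L = -2*L)
c(b) = -86 + 2*b (c(b) = -86 - (-2)*(0 + b*1) = -86 - (-2)*(0 + b) = -86 - (-2)*b = -86 + 2*b)
1/(c(-389) + 517813) = 1/((-86 + 2*(-389)) + 517813) = 1/((-86 - 778) + 517813) = 1/(-864 + 517813) = 1/516949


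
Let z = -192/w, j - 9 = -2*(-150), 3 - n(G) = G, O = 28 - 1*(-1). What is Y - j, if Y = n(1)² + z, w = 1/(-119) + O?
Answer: -179183/575 ≈ -311.62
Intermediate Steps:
O = 29 (O = 28 + 1 = 29)
n(G) = 3 - G
w = 3450/119 (w = 1/(-119) + 29 = -1/119 + 29 = 3450/119 ≈ 28.992)
j = 309 (j = 9 - 2*(-150) = 9 + 300 = 309)
z = -3808/575 (z = -192/3450/119 = -192*119/3450 = -3808/575 ≈ -6.6226)
Y = -1508/575 (Y = (3 - 1*1)² - 3808/575 = (3 - 1)² - 3808/575 = 2² - 3808/575 = 4 - 3808/575 = -1508/575 ≈ -2.6226)
Y - j = -1508/575 - 1*309 = -1508/575 - 309 = -179183/575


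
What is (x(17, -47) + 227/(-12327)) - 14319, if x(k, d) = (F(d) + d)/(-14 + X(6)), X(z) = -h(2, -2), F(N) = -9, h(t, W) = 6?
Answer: -882380122/61635 ≈ -14316.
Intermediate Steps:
X(z) = -6 (X(z) = -1*6 = -6)
x(k, d) = 9/20 - d/20 (x(k, d) = (-9 + d)/(-14 - 6) = (-9 + d)/(-20) = (-9 + d)*(-1/20) = 9/20 - d/20)
(x(17, -47) + 227/(-12327)) - 14319 = ((9/20 - 1/20*(-47)) + 227/(-12327)) - 14319 = ((9/20 + 47/20) + 227*(-1/12327)) - 14319 = (14/5 - 227/12327) - 14319 = 171443/61635 - 14319 = -882380122/61635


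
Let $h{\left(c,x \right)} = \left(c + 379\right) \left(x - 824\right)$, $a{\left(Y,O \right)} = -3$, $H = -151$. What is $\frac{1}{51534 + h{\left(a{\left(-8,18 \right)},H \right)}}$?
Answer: $- \frac{1}{315066} \approx -3.1739 \cdot 10^{-6}$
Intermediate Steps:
$h{\left(c,x \right)} = \left(-824 + x\right) \left(379 + c\right)$ ($h{\left(c,x \right)} = \left(379 + c\right) \left(-824 + x\right) = \left(-824 + x\right) \left(379 + c\right)$)
$\frac{1}{51534 + h{\left(a{\left(-8,18 \right)},H \right)}} = \frac{1}{51534 - 366600} = \frac{1}{-315066} = - \frac{1}{315066}$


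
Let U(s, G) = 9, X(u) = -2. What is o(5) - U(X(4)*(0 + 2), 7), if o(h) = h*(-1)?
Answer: -14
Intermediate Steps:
o(h) = -h
o(5) - U(X(4)*(0 + 2), 7) = -1*5 - 1*9 = -5 - 9 = -14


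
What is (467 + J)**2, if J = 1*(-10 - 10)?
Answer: 199809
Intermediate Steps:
J = -20 (J = 1*(-20) = -20)
(467 + J)**2 = (467 - 20)**2 = 447**2 = 199809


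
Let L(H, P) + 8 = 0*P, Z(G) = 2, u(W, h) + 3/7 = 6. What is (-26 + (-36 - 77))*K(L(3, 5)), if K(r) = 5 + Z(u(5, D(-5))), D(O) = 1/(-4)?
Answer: -973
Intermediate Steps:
D(O) = -¼
u(W, h) = 39/7 (u(W, h) = -3/7 + 6 = 39/7)
L(H, P) = -8 (L(H, P) = -8 + 0*P = -8 + 0 = -8)
K(r) = 7 (K(r) = 5 + 2 = 7)
(-26 + (-36 - 77))*K(L(3, 5)) = (-26 + (-36 - 77))*7 = (-26 - 113)*7 = -139*7 = -973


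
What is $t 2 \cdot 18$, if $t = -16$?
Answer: $-576$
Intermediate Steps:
$t 2 \cdot 18 = \left(-16\right) 2 \cdot 18 = \left(-32\right) 18 = -576$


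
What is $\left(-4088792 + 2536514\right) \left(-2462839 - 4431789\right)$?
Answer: $10702379362584$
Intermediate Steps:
$\left(-4088792 + 2536514\right) \left(-2462839 - 4431789\right) = \left(-1552278\right) \left(-6894628\right) = 10702379362584$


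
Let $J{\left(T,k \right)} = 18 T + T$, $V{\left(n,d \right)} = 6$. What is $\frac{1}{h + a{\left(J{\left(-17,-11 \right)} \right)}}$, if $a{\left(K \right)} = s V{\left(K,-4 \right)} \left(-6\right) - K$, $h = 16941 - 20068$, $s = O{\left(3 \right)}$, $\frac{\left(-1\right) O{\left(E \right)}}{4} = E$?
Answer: $- \frac{1}{2372} \approx -0.00042159$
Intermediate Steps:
$O{\left(E \right)} = - 4 E$
$s = -12$ ($s = \left(-4\right) 3 = -12$)
$h = -3127$ ($h = 16941 - 20068 = -3127$)
$J{\left(T,k \right)} = 19 T$
$a{\left(K \right)} = 432 - K$ ($a{\left(K \right)} = \left(-12\right) 6 \left(-6\right) - K = \left(-72\right) \left(-6\right) - K = 432 - K$)
$\frac{1}{h + a{\left(J{\left(-17,-11 \right)} \right)}} = \frac{1}{-3127 + \left(432 - 19 \left(-17\right)\right)} = \frac{1}{-3127 + \left(432 - -323\right)} = \frac{1}{-3127 + \left(432 + 323\right)} = \frac{1}{-3127 + 755} = \frac{1}{-2372} = - \frac{1}{2372}$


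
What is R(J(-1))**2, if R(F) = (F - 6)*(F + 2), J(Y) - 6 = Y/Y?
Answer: 81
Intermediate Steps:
J(Y) = 7 (J(Y) = 6 + Y/Y = 6 + 1 = 7)
R(F) = (-6 + F)*(2 + F)
R(J(-1))**2 = (-12 + 7**2 - 4*7)**2 = (-12 + 49 - 28)**2 = 9**2 = 81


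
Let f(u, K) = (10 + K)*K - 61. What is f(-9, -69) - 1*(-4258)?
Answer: 8268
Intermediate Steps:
f(u, K) = -61 + K*(10 + K) (f(u, K) = K*(10 + K) - 61 = -61 + K*(10 + K))
f(-9, -69) - 1*(-4258) = (-61 + (-69)² + 10*(-69)) - 1*(-4258) = (-61 + 4761 - 690) + 4258 = 4010 + 4258 = 8268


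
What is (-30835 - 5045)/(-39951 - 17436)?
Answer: 11960/19129 ≈ 0.62523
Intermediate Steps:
(-30835 - 5045)/(-39951 - 17436) = -35880/(-57387) = -35880*(-1/57387) = 11960/19129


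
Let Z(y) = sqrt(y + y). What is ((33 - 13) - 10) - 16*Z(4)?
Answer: 10 - 32*sqrt(2) ≈ -35.255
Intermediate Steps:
Z(y) = sqrt(2)*sqrt(y) (Z(y) = sqrt(2*y) = sqrt(2)*sqrt(y))
((33 - 13) - 10) - 16*Z(4) = ((33 - 13) - 10) - 16*sqrt(2)*sqrt(4) = (20 - 10) - 16*sqrt(2)*2 = 10 - 32*sqrt(2)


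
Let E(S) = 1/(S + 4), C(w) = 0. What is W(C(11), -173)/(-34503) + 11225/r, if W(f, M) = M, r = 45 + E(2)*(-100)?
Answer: 232380646/586551 ≈ 396.18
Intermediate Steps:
E(S) = 1/(4 + S)
r = 85/3 (r = 45 - 100/(4 + 2) = 45 - 100/6 = 45 + (⅙)*(-100) = 45 - 50/3 = 85/3 ≈ 28.333)
W(C(11), -173)/(-34503) + 11225/r = -173/(-34503) + 11225/(85/3) = -173*(-1/34503) + 11225*(3/85) = 173/34503 + 6735/17 = 232380646/586551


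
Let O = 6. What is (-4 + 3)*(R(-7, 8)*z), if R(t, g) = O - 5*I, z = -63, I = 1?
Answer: 63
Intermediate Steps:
R(t, g) = 1 (R(t, g) = 6 - 5*1 = 6 - 5 = 1)
(-4 + 3)*(R(-7, 8)*z) = (-4 + 3)*(1*(-63)) = -1*(-63) = 63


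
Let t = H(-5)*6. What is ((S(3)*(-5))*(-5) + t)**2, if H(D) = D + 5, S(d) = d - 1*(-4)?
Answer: 30625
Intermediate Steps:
S(d) = 4 + d (S(d) = d + 4 = 4 + d)
H(D) = 5 + D
t = 0 (t = (5 - 5)*6 = 0*6 = 0)
((S(3)*(-5))*(-5) + t)**2 = (((4 + 3)*(-5))*(-5) + 0)**2 = ((7*(-5))*(-5) + 0)**2 = (-35*(-5) + 0)**2 = (175 + 0)**2 = 175**2 = 30625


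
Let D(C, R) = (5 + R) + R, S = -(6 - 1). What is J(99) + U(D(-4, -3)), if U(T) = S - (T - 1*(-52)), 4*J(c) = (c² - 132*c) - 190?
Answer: -3681/4 ≈ -920.25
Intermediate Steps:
J(c) = -95/2 - 33*c + c²/4 (J(c) = ((c² - 132*c) - 190)/4 = (-190 + c² - 132*c)/4 = -95/2 - 33*c + c²/4)
S = -5 (S = -1*5 = -5)
D(C, R) = 5 + 2*R
U(T) = -57 - T (U(T) = -5 - (T - 1*(-52)) = -5 - (T + 52) = -5 - (52 + T) = -5 + (-52 - T) = -57 - T)
J(99) + U(D(-4, -3)) = (-95/2 - 33*99 + (¼)*99²) + (-57 - (5 + 2*(-3))) = (-95/2 - 3267 + (¼)*9801) + (-57 - (5 - 6)) = (-95/2 - 3267 + 9801/4) + (-57 - 1*(-1)) = -3457/4 + (-57 + 1) = -3457/4 - 56 = -3681/4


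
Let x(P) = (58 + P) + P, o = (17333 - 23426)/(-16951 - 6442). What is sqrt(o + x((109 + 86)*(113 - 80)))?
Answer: sqrt(7074763634221)/23393 ≈ 113.70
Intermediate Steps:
o = 6093/23393 (o = -6093/(-23393) = -6093*(-1/23393) = 6093/23393 ≈ 0.26046)
x(P) = 58 + 2*P
sqrt(o + x((109 + 86)*(113 - 80))) = sqrt(6093/23393 + (58 + 2*((109 + 86)*(113 - 80)))) = sqrt(6093/23393 + (58 + 2*(195*33))) = sqrt(6093/23393 + (58 + 2*6435)) = sqrt(6093/23393 + (58 + 12870)) = sqrt(6093/23393 + 12928) = sqrt(302430797/23393) = sqrt(7074763634221)/23393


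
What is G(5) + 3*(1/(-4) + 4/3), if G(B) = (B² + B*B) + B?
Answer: 233/4 ≈ 58.250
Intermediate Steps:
G(B) = B + 2*B² (G(B) = (B² + B²) + B = 2*B² + B = B + 2*B²)
G(5) + 3*(1/(-4) + 4/3) = 5*(1 + 2*5) + 3*(1/(-4) + 4/3) = 5*(1 + 10) + 3*(1*(-¼) + 4*(⅓)) = 5*11 + 3*(-¼ + 4/3) = 55 + 3*(13/12) = 55 + 13/4 = 233/4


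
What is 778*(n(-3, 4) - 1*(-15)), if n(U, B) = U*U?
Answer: 18672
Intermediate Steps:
n(U, B) = U²
778*(n(-3, 4) - 1*(-15)) = 778*((-3)² - 1*(-15)) = 778*(9 + 15) = 778*24 = 18672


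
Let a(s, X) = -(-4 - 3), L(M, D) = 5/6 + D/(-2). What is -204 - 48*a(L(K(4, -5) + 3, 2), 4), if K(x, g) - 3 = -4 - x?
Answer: -540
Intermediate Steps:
K(x, g) = -1 - x (K(x, g) = 3 + (-4 - x) = -1 - x)
L(M, D) = 5/6 - D/2 (L(M, D) = 5*(1/6) + D*(-1/2) = 5/6 - D/2)
a(s, X) = 7 (a(s, X) = -1*(-7) = 7)
-204 - 48*a(L(K(4, -5) + 3, 2), 4) = -204 - 48*7 = -204 - 1*336 = -204 - 336 = -540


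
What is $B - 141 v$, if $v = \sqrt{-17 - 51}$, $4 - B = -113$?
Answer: $117 - 282 i \sqrt{17} \approx 117.0 - 1162.7 i$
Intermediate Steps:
$B = 117$ ($B = 4 - -113 = 4 + 113 = 117$)
$v = 2 i \sqrt{17}$ ($v = \sqrt{-68} = 2 i \sqrt{17} \approx 8.2462 i$)
$B - 141 v = 117 - 141 \cdot 2 i \sqrt{17} = 117 - 282 i \sqrt{17}$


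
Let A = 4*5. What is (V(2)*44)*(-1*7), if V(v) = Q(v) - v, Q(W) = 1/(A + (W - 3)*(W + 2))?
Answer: 2387/4 ≈ 596.75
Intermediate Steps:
A = 20
Q(W) = 1/(20 + (-3 + W)*(2 + W)) (Q(W) = 1/(20 + (W - 3)*(W + 2)) = 1/(20 + (-3 + W)*(2 + W)))
V(v) = 1/(14 + v**2 - v) - v
(V(2)*44)*(-1*7) = (((1 - 1*2*(14 + 2**2 - 1*2))/(14 + 2**2 - 1*2))*44)*(-1*7) = (((1 - 1*2*(14 + 4 - 2))/(14 + 4 - 2))*44)*(-7) = (((1 - 1*2*16)/16)*44)*(-7) = (((1 - 32)/16)*44)*(-7) = (((1/16)*(-31))*44)*(-7) = -31/16*44*(-7) = -341/4*(-7) = 2387/4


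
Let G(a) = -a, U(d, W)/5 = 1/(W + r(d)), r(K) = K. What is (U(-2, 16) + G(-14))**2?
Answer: 40401/196 ≈ 206.13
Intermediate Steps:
U(d, W) = 5/(W + d)
(U(-2, 16) + G(-14))**2 = (5/(16 - 2) - 1*(-14))**2 = (5/14 + 14)**2 = (201/14)**2 = 40401/196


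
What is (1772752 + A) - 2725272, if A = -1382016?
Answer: -2334536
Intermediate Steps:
(1772752 + A) - 2725272 = (1772752 - 1382016) - 2725272 = 390736 - 2725272 = -2334536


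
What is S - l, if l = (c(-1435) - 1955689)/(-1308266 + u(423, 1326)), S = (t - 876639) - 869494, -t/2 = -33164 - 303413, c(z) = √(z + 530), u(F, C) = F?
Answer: -1403290029986/1307843 + I*√905/1307843 ≈ -1.073e+6 + 2.3002e-5*I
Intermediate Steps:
c(z) = √(530 + z)
t = 673154 (t = -2*(-33164 - 303413) = -2*(-336577) = 673154)
S = -1072979 (S = (673154 - 876639) - 869494 = -203485 - 869494 = -1072979)
l = 1955689/1307843 - I*√905/1307843 (l = (√(530 - 1435) - 1955689)/(-1308266 + 423) = (√(-905) - 1955689)/(-1307843) = (I*√905 - 1955689)*(-1/1307843) = (-1955689 + I*√905)*(-1/1307843) = 1955689/1307843 - I*√905/1307843 ≈ 1.4954 - 2.3002e-5*I)
S - l = -1072979 - (1955689/1307843 - I*√905/1307843) = -1072979 + (-1955689/1307843 + I*√905/1307843) = -1403290029986/1307843 + I*√905/1307843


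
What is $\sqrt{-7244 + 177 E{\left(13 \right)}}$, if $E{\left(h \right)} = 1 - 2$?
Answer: $i \sqrt{7421} \approx 86.145 i$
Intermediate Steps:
$E{\left(h \right)} = -1$ ($E{\left(h \right)} = 1 - 2 = -1$)
$\sqrt{-7244 + 177 E{\left(13 \right)}} = \sqrt{-7244 + 177 \left(-1\right)} = \sqrt{-7244 - 177} = \sqrt{-7421} = i \sqrt{7421}$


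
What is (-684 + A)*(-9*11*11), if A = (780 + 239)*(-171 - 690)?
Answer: 956188827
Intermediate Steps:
A = -877359 (A = 1019*(-861) = -877359)
(-684 + A)*(-9*11*11) = (-684 - 877359)*(-9*11*11) = -(-86926257)*11 = -878043*(-1089) = 956188827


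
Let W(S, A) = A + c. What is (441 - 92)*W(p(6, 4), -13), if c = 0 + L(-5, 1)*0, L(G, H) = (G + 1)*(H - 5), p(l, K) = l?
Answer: -4537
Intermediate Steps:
L(G, H) = (1 + G)*(-5 + H)
c = 0 (c = 0 + (-5 + 1 - 5*(-5) - 5*1)*0 = 0 + (-5 + 1 + 25 - 5)*0 = 0 + 16*0 = 0 + 0 = 0)
W(S, A) = A (W(S, A) = A + 0 = A)
(441 - 92)*W(p(6, 4), -13) = (441 - 92)*(-13) = 349*(-13) = -4537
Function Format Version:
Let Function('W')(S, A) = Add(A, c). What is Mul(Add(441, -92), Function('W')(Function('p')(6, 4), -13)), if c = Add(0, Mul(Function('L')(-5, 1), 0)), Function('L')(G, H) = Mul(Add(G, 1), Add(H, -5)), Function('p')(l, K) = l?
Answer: -4537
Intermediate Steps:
Function('L')(G, H) = Mul(Add(1, G), Add(-5, H))
c = 0 (c = Add(0, Mul(Add(-5, 1, Mul(-5, -5), Mul(-5, 1)), 0)) = Add(0, Mul(Add(-5, 1, 25, -5), 0)) = Add(0, Mul(16, 0)) = Add(0, 0) = 0)
Function('W')(S, A) = A (Function('W')(S, A) = Add(A, 0) = A)
Mul(Add(441, -92), Function('W')(Function('p')(6, 4), -13)) = Mul(Add(441, -92), -13) = Mul(349, -13) = -4537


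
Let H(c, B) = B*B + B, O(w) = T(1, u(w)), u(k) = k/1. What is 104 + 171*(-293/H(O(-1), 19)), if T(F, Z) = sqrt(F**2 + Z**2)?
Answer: -557/20 ≈ -27.850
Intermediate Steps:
u(k) = k (u(k) = k*1 = k)
O(w) = sqrt(1 + w**2) (O(w) = sqrt(1**2 + w**2) = sqrt(1 + w**2))
H(c, B) = B + B**2 (H(c, B) = B**2 + B = B + B**2)
104 + 171*(-293/H(O(-1), 19)) = 104 + 171*(-293*1/(19*(1 + 19))) = 104 + 171*(-293/(19*20)) = 104 + 171*(-293/380) = 104 - 2637/20 = -557/20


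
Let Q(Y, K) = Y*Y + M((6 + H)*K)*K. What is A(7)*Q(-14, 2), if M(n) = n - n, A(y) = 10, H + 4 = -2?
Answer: 1960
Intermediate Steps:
H = -6 (H = -4 - 2 = -6)
M(n) = 0
Q(Y, K) = Y² (Q(Y, K) = Y*Y + 0*K = Y² + 0 = Y²)
A(7)*Q(-14, 2) = 10*(-14)² = 10*196 = 1960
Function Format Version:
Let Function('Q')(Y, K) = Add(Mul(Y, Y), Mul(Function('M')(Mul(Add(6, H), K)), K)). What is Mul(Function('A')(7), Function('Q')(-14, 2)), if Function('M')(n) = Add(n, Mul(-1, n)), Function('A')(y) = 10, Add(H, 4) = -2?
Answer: 1960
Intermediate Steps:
H = -6 (H = Add(-4, -2) = -6)
Function('M')(n) = 0
Function('Q')(Y, K) = Pow(Y, 2) (Function('Q')(Y, K) = Add(Mul(Y, Y), Mul(0, K)) = Add(Pow(Y, 2), 0) = Pow(Y, 2))
Mul(Function('A')(7), Function('Q')(-14, 2)) = Mul(10, Pow(-14, 2)) = Mul(10, 196) = 1960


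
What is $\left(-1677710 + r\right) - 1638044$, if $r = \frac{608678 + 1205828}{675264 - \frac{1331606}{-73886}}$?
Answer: $- \frac{82717861510121112}{24946943755} \approx -3.3158 \cdot 10^{6}$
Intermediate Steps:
$r = \frac{67033295158}{24946943755}$ ($r = \frac{1814506}{675264 - - \frac{665803}{36943}} = \frac{1814506}{675264 + \frac{665803}{36943}} = \frac{1814506}{\frac{24946943755}{36943}} = 1814506 \cdot \frac{36943}{24946943755} = \frac{67033295158}{24946943755} \approx 2.687$)
$\left(-1677710 + r\right) - 1638044 = \left(-1677710 + \frac{67033295158}{24946943755}\right) - 1638044 = - \frac{41853669973905892}{24946943755} - 1638044 = - \frac{82717861510121112}{24946943755}$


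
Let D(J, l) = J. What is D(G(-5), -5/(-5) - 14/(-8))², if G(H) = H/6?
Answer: 25/36 ≈ 0.69444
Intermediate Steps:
G(H) = H/6 (G(H) = H*(⅙) = H/6)
D(G(-5), -5/(-5) - 14/(-8))² = ((⅙)*(-5))² = (-⅚)² = 25/36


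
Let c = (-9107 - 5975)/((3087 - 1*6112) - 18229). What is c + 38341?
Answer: 407457348/10627 ≈ 38342.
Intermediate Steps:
c = 7541/10627 (c = -15082/((3087 - 6112) - 18229) = -15082/(-3025 - 18229) = -15082/(-21254) = -15082*(-1/21254) = 7541/10627 ≈ 0.70961)
c + 38341 = 7541/10627 + 38341 = 407457348/10627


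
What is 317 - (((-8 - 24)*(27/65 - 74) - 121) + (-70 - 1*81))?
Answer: -114771/65 ≈ -1765.7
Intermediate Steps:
317 - (((-8 - 24)*(27/65 - 74) - 121) + (-70 - 1*81)) = 317 - ((-32*(27*(1/65) - 74) - 121) + (-70 - 81)) = 317 - ((-32*(27/65 - 74) - 121) - 151) = 317 - ((-32*(-4783/65) - 121) - 151) = 317 - ((153056/65 - 121) - 151) = 317 - (145191/65 - 151) = 317 - 1*135376/65 = 317 - 135376/65 = -114771/65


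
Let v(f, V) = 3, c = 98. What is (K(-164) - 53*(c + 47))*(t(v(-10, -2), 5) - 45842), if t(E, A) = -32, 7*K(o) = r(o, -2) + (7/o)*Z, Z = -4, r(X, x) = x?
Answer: 101182905580/287 ≈ 3.5255e+8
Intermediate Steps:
K(o) = -2/7 - 4/o (K(o) = (-2 + (7/o)*(-4))/7 = (-2 - 28/o)/7 = -2/7 - 4/o)
(K(-164) - 53*(c + 47))*(t(v(-10, -2), 5) - 45842) = ((-2/7 - 4/(-164)) - 53*(98 + 47))*(-32 - 45842) = ((-2/7 - 4*(-1/164)) - 53*145)*(-45874) = ((-2/7 + 1/41) - 7685)*(-45874) = (-75/287 - 7685)*(-45874) = -2205670/287*(-45874) = 101182905580/287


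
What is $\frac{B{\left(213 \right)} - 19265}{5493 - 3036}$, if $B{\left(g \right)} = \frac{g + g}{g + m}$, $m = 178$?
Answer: $- \frac{1076027}{137241} \approx -7.8404$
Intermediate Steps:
$B{\left(g \right)} = \frac{2 g}{178 + g}$ ($B{\left(g \right)} = \frac{g + g}{g + 178} = \frac{2 g}{178 + g}$)
$\frac{B{\left(213 \right)} - 19265}{5493 - 3036} = \frac{2 \cdot 213 \frac{1}{178 + 213} - 19265}{5493 - 3036} = \frac{2 \cdot 213 \cdot \frac{1}{391} - 19265}{2457} = \left(2 \cdot 213 \cdot \frac{1}{391} - 19265\right) \frac{1}{2457} = \left(\frac{426}{391} - 19265\right) \frac{1}{2457} = \left(- \frac{7532189}{391}\right) \frac{1}{2457} = - \frac{1076027}{137241}$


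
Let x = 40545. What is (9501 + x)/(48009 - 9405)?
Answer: 8341/6434 ≈ 1.2964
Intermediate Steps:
(9501 + x)/(48009 - 9405) = (9501 + 40545)/(48009 - 9405) = 50046/38604 = 50046*(1/38604) = 8341/6434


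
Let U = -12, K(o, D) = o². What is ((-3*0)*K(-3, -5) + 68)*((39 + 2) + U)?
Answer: 1972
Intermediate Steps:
((-3*0)*K(-3, -5) + 68)*((39 + 2) + U) = (-3*0*(-3)² + 68)*((39 + 2) - 12) = (0*9 + 68)*(41 - 12) = (0 + 68)*29 = 68*29 = 1972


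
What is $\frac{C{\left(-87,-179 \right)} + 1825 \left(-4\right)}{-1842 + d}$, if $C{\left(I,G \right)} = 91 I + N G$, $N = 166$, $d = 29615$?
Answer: $- \frac{44931}{27773} \approx -1.6178$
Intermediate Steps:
$C{\left(I,G \right)} = 91 I + 166 G$
$\frac{C{\left(-87,-179 \right)} + 1825 \left(-4\right)}{-1842 + d} = \frac{\left(91 \left(-87\right) + 166 \left(-179\right)\right) + 1825 \left(-4\right)}{-1842 + 29615} = \frac{\left(-7917 - 29714\right) - 7300}{27773} = \left(-37631 - 7300\right) \frac{1}{27773} = \left(-44931\right) \frac{1}{27773} = - \frac{44931}{27773}$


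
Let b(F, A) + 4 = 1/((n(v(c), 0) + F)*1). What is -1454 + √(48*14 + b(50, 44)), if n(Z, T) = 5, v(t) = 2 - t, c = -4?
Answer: -1454 + √2020755/55 ≈ -1428.2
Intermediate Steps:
b(F, A) = -4 + 1/(5 + F) (b(F, A) = -4 + 1/((5 + F)*1) = -4 + 1/(5 + F))
-1454 + √(48*14 + b(50, 44)) = -1454 + √(48*14 + (-19 - 4*50)/(5 + 50)) = -1454 + √(672 + (-19 - 200)/55) = -1454 + √(672 + (1/55)*(-219)) = -1454 + √(672 - 219/55) = -1454 + √(36741/55) = -1454 + √2020755/55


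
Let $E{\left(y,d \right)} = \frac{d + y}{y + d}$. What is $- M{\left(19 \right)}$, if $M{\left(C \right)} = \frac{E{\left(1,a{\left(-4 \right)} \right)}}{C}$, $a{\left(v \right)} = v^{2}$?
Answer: $- \frac{1}{19} \approx -0.052632$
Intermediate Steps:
$E{\left(y,d \right)} = 1$ ($E{\left(y,d \right)} = \frac{d + y}{d + y} = 1$)
$M{\left(C \right)} = \frac{1}{C}$ ($M{\left(C \right)} = 1 \frac{1}{C} = \frac{1}{C}$)
$- M{\left(19 \right)} = - \frac{1}{19}$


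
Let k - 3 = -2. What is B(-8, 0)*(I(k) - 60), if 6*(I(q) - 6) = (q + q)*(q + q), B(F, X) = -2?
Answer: 320/3 ≈ 106.67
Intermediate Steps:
k = 1 (k = 3 - 2 = 1)
I(q) = 6 + 2*q**2/3 (I(q) = 6 + ((q + q)*(q + q))/6 = 6 + ((2*q)*(2*q))/6 = 6 + (4*q**2)/6 = 6 + 2*q**2/3)
B(-8, 0)*(I(k) - 60) = -2*((6 + (2/3)*1**2) - 60) = -2*((6 + (2/3)*1) - 60) = -2*((6 + 2/3) - 60) = -2*(20/3 - 60) = -2*(-160/3) = 320/3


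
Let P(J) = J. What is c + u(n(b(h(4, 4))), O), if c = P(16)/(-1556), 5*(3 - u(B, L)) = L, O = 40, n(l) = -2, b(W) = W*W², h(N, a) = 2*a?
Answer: -1949/389 ≈ -5.0103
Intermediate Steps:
b(W) = W³
u(B, L) = 3 - L/5
c = -4/389 (c = 16/(-1556) = 16*(-1/1556) = -4/389 ≈ -0.010283)
c + u(n(b(h(4, 4))), O) = -4/389 + (3 - ⅕*40) = -4/389 + (3 - 8) = -4/389 - 5 = -1949/389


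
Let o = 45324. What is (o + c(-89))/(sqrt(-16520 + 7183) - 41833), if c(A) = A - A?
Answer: -948019446/875004613 - 22662*I*sqrt(9337)/875004613 ≈ -1.0834 - 0.0025026*I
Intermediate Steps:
c(A) = 0
(o + c(-89))/(sqrt(-16520 + 7183) - 41833) = (45324 + 0)/(sqrt(-16520 + 7183) - 41833) = 45324/(sqrt(-9337) - 41833) = 45324/(I*sqrt(9337) - 41833) = 45324/(-41833 + I*sqrt(9337))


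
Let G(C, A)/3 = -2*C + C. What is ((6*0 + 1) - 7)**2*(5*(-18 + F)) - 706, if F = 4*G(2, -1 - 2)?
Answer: -8266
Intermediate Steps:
G(C, A) = -3*C (G(C, A) = 3*(-2*C + C) = 3*(-C) = -3*C)
F = -24 (F = 4*(-3*2) = 4*(-6) = -24)
((6*0 + 1) - 7)**2*(5*(-18 + F)) - 706 = ((6*0 + 1) - 7)**2*(5*(-18 - 24)) - 706 = ((0 + 1) - 7)**2*(5*(-42)) - 706 = (1 - 7)**2*(-210) - 706 = (-6)**2*(-210) - 706 = 36*(-210) - 706 = -7560 - 706 = -8266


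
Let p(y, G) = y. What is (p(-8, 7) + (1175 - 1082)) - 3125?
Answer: -3040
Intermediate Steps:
(p(-8, 7) + (1175 - 1082)) - 3125 = (-8 + (1175 - 1082)) - 3125 = (-8 + 93) - 3125 = 85 - 3125 = -3040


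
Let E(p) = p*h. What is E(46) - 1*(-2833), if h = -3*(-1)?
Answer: 2971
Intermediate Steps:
h = 3
E(p) = 3*p (E(p) = p*3 = 3*p)
E(46) - 1*(-2833) = 3*46 - 1*(-2833) = 138 + 2833 = 2971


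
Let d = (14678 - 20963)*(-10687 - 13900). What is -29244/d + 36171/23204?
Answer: 1862933517223/1195232587060 ≈ 1.5586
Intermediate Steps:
d = 154529295 (d = -6285*(-24587) = 154529295)
-29244/d + 36171/23204 = -29244/154529295 + 36171/23204 = -29244*1/154529295 + 36171*(1/23204) = -9748/51509765 + 36171/23204 = 1862933517223/1195232587060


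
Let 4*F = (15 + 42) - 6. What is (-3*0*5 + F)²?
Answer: 2601/16 ≈ 162.56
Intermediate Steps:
F = 51/4 (F = ((15 + 42) - 6)/4 = (57 - 6)/4 = (¼)*51 = 51/4 ≈ 12.750)
(-3*0*5 + F)² = (-3*0*5 + 51/4)² = (0*5 + 51/4)² = (0 + 51/4)² = (51/4)² = 2601/16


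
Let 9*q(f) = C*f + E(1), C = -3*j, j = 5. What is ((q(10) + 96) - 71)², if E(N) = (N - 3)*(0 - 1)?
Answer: 5929/81 ≈ 73.198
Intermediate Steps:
E(N) = 3 - N (E(N) = (-3 + N)*(-1) = 3 - N)
C = -15 (C = -3*5 = -15)
q(f) = 2/9 - 5*f/3 (q(f) = (-15*f + (3 - 1*1))/9 = (-15*f + (3 - 1))/9 = (-15*f + 2)/9 = (2 - 15*f)/9 = 2/9 - 5*f/3)
((q(10) + 96) - 71)² = (((2/9 - 5/3*10) + 96) - 71)² = (((2/9 - 50/3) + 96) - 71)² = ((-148/9 + 96) - 71)² = (716/9 - 71)² = (77/9)² = 5929/81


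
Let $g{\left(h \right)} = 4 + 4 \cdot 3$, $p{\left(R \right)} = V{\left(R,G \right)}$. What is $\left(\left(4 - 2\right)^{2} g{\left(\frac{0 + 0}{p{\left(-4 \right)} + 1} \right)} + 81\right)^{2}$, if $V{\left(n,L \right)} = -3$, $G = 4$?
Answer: $21025$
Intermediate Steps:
$p{\left(R \right)} = -3$
$g{\left(h \right)} = 16$ ($g{\left(h \right)} = 4 + 12 = 16$)
$\left(\left(4 - 2\right)^{2} g{\left(\frac{0 + 0}{p{\left(-4 \right)} + 1} \right)} + 81\right)^{2} = \left(\left(4 - 2\right)^{2} \cdot 16 + 81\right)^{2} = \left(2^{2} \cdot 16 + 81\right)^{2} = \left(4 \cdot 16 + 81\right)^{2} = \left(64 + 81\right)^{2} = 145^{2} = 21025$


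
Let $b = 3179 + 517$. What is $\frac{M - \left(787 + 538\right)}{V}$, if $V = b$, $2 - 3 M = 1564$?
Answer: $- \frac{791}{1584} \approx -0.49937$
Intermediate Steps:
$M = - \frac{1562}{3}$ ($M = \frac{2}{3} - \frac{1564}{3} = - \frac{1562}{3} \approx -520.67$)
$b = 3696$
$V = 3696$
$\frac{M - \left(787 + 538\right)}{V} = \frac{- \frac{1562}{3} - \left(787 + 538\right)}{3696} = \left(- \frac{1562}{3} - 1325\right) \frac{1}{3696} = \left(- \frac{5537}{3}\right) \frac{1}{3696} = - \frac{791}{1584}$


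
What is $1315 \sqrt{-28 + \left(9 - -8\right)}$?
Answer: $1315 i \sqrt{11} \approx 4361.4 i$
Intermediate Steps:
$1315 \sqrt{-28 + \left(9 - -8\right)} = 1315 \sqrt{-28 + \left(9 + 8\right)} = 1315 \sqrt{-28 + 17} = 1315 \sqrt{-11} = 1315 i \sqrt{11}$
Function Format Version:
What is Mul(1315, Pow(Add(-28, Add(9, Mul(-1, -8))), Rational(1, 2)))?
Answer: Mul(1315, I, Pow(11, Rational(1, 2))) ≈ Mul(4361.4, I)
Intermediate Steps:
Mul(1315, Pow(Add(-28, Add(9, Mul(-1, -8))), Rational(1, 2))) = Mul(1315, Pow(Add(-28, Add(9, 8)), Rational(1, 2))) = Mul(1315, Pow(Add(-28, 17), Rational(1, 2))) = Mul(1315, Pow(-11, Rational(1, 2))) = Mul(1315, Mul(I, Pow(11, Rational(1, 2)))) = Mul(1315, I, Pow(11, Rational(1, 2)))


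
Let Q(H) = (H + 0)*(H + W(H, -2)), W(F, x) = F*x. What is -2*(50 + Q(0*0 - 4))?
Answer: -68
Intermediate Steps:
Q(H) = -H² (Q(H) = (H + 0)*(H + H*(-2)) = H*(H - 2*H) = H*(-H) = -H²)
-2*(50 + Q(0*0 - 4)) = -2*(50 - (0*0 - 4)²) = -2*(50 - (0 - 4)²) = -2*(50 - 1*(-4)²) = -2*(50 - 1*16) = -2*(50 - 16) = -2*34 = -68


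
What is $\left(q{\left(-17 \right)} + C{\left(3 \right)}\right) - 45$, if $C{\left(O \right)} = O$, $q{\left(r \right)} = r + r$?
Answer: $-76$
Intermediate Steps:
$q{\left(r \right)} = 2 r$
$\left(q{\left(-17 \right)} + C{\left(3 \right)}\right) - 45 = \left(2 \left(-17\right) + 3\right) - 45 = \left(-34 + 3\right) - 45 = -31 - 45 = -76$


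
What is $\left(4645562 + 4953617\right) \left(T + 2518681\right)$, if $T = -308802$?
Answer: $21213024089341$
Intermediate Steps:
$\left(4645562 + 4953617\right) \left(T + 2518681\right) = \left(4645562 + 4953617\right) \left(-308802 + 2518681\right) = 9599179 \cdot 2209879 = 21213024089341$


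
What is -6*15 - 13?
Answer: -103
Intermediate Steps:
-6*15 - 13 = -90 - 13 = -103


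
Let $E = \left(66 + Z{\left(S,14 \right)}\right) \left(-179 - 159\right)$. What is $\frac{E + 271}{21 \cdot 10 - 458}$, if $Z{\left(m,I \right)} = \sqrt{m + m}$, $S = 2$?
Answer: $\frac{22713}{248} \approx 91.585$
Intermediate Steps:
$Z{\left(m,I \right)} = \sqrt{2} \sqrt{m}$ ($Z{\left(m,I \right)} = \sqrt{2 m} = \sqrt{2} \sqrt{m}$)
$E = -22984$ ($E = \left(66 + \sqrt{2} \sqrt{2}\right) \left(-179 - 159\right) = \left(66 + 2\right) \left(-338\right) = 68 \left(-338\right) = -22984$)
$\frac{E + 271}{21 \cdot 10 - 458} = \frac{-22984 + 271}{21 \cdot 10 - 458} = - \frac{22713}{210 - 458} = - \frac{22713}{-248} = \left(-22713\right) \left(- \frac{1}{248}\right) = \frac{22713}{248}$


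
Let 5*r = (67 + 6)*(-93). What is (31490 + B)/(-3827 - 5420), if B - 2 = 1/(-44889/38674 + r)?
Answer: -1182219689326/347135327151 ≈ -3.4056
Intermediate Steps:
r = -6789/5 (r = ((67 + 6)*(-93))/5 = (73*(-93))/5 = (1/5)*(-6789) = -6789/5 ≈ -1357.8)
B = 525371092/262782231 (B = 2 + 1/(-44889/38674 - 6789/5) = 2 + 1/(-262782231/193370) = 2 - 193370/262782231 = 525371092/262782231 ≈ 1.9993)
(31490 + B)/(-3827 - 5420) = (31490 + 525371092/262782231)/(-3827 - 5420) = (8275537825282/262782231)/(-9247) = (8275537825282/262782231)*(-1/9247) = -1182219689326/347135327151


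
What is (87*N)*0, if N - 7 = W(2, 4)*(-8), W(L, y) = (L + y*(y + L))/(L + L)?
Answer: 0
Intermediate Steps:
W(L, y) = (L + y*(L + y))/(2*L) (W(L, y) = (L + y*(L + y))/((2*L)) = (L + y*(L + y))*(1/(2*L)) = (L + y*(L + y))/(2*L))
N = -45 (N = 7 + ((1/2)*(4**2 + 2*(1 + 4))/2)*(-8) = 7 + ((1/2)*(1/2)*(16 + 2*5))*(-8) = 7 + ((1/2)*(1/2)*(16 + 10))*(-8) = 7 + ((1/2)*(1/2)*26)*(-8) = 7 + (13/2)*(-8) = 7 - 52 = -45)
(87*N)*0 = (87*(-45))*0 = -3915*0 = 0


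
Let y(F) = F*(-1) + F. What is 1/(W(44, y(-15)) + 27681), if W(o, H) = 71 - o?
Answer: 1/27708 ≈ 3.6091e-5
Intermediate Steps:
y(F) = 0 (y(F) = -F + F = 0)
1/(W(44, y(-15)) + 27681) = 1/((71 - 1*44) + 27681) = 1/((71 - 44) + 27681) = 1/(27 + 27681) = 1/27708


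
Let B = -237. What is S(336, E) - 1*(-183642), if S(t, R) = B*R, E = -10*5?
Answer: 195492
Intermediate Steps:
E = -50
S(t, R) = -237*R
S(336, E) - 1*(-183642) = -237*(-50) - 1*(-183642) = 11850 + 183642 = 195492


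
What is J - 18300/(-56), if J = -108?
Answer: 3063/14 ≈ 218.79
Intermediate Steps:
J - 18300/(-56) = -108 - 18300/(-56) = -108 - 18300*(-1)/56 = -108 - 122*(-75/28) = -108 + 4575/14 = 3063/14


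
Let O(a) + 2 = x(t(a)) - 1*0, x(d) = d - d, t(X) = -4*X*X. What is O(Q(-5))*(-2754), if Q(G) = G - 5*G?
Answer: 5508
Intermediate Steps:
t(X) = -4*X²
x(d) = 0
Q(G) = -4*G
O(a) = -2 (O(a) = -2 + (0 - 1*0) = -2 + (0 + 0) = -2 + 0 = -2)
O(Q(-5))*(-2754) = -2*(-2754) = 5508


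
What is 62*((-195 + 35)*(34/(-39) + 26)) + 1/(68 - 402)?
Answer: -3247014439/13026 ≈ -2.4927e+5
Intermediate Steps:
62*((-195 + 35)*(34/(-39) + 26)) + 1/(68 - 402) = 62*(-160*(34*(-1/39) + 26)) + 1/(-334) = 62*(-160*(-34/39 + 26)) - 1/334 = 62*(-160*980/39) - 1/334 = 62*(-156800/39) - 1/334 = -9721600/39 - 1/334 = -3247014439/13026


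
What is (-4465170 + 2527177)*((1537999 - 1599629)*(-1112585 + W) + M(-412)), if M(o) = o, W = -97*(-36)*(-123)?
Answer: -184186242736694474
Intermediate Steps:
W = -429516 (W = 3492*(-123) = -429516)
(-4465170 + 2527177)*((1537999 - 1599629)*(-1112585 + W) + M(-412)) = (-4465170 + 2527177)*((1537999 - 1599629)*(-1112585 - 429516) - 412) = -1937993*(-61630*(-1542101) - 412) = -1937993*(95039684630 - 412) = -1937993*95039684218 = -184186242736694474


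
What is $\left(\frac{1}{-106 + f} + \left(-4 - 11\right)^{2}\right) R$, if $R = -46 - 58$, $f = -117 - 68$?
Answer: $- \frac{6809296}{291} \approx -23400.0$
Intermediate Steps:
$f = -185$ ($f = -117 - 68 = -185$)
$R = -104$ ($R = -46 - 58 = -104$)
$\left(\frac{1}{-106 + f} + \left(-4 - 11\right)^{2}\right) R = \left(\frac{1}{-106 - 185} + \left(-4 - 11\right)^{2}\right) \left(-104\right) = \left(\frac{1}{-291} + \left(-15\right)^{2}\right) \left(-104\right) = \left(- \frac{1}{291} + 225\right) \left(-104\right) = \frac{65474}{291} \left(-104\right) = - \frac{6809296}{291}$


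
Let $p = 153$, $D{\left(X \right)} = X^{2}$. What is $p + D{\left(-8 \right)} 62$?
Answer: $4121$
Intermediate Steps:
$p + D{\left(-8 \right)} 62 = 153 + \left(-8\right)^{2} \cdot 62 = 153 + 64 \cdot 62 = 153 + 3968 = 4121$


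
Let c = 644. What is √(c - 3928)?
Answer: 2*I*√821 ≈ 57.306*I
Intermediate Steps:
√(c - 3928) = √(644 - 3928) = √(-3284) = 2*I*√821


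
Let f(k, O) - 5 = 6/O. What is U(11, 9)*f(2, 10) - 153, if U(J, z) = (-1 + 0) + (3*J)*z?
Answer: 7523/5 ≈ 1504.6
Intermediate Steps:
U(J, z) = -1 + 3*J*z
f(k, O) = 5 + 6/O
U(11, 9)*f(2, 10) - 153 = (-1 + 3*11*9)*(5 + 6/10) - 153 = (-1 + 297)*(5 + 6*(⅒)) - 153 = 296*(5 + ⅗) - 153 = 296*(28/5) - 153 = 8288/5 - 153 = 7523/5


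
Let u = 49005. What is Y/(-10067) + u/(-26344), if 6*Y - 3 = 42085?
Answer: -2034383141/795615144 ≈ -2.5570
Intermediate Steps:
Y = 21044/3 (Y = ½ + (⅙)*42085 = ½ + 42085/6 = 21044/3 ≈ 7014.7)
Y/(-10067) + u/(-26344) = (21044/3)/(-10067) + 49005/(-26344) = (21044/3)*(-1/10067) + 49005*(-1/26344) = -21044/30201 - 49005/26344 = -2034383141/795615144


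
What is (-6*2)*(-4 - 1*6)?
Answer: 120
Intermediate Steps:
(-6*2)*(-4 - 1*6) = -12*(-4 - 6) = -12*(-10) = 120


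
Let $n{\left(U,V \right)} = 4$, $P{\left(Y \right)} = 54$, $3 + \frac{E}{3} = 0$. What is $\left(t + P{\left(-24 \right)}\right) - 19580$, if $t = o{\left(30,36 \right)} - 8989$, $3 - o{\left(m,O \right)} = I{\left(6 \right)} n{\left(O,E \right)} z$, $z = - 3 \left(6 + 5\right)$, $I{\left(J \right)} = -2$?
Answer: $-28776$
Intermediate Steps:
$E = -9$ ($E = -9 + 3 \cdot 0 = -9 + 0 = -9$)
$z = -33$ ($z = \left(-3\right) 11 = -33$)
$o{\left(m,O \right)} = -261$ ($o{\left(m,O \right)} = 3 - \left(-2\right) 4 \left(-33\right) = 3 - \left(-8\right) \left(-33\right) = 3 - 264 = -261$)
$t = -9250$ ($t = -261 - 8989 = -9250$)
$\left(t + P{\left(-24 \right)}\right) - 19580 = \left(-9250 + 54\right) - 19580 = -9196 - 19580 = -28776$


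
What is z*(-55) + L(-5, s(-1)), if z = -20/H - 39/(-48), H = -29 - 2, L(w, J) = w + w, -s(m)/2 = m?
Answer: -44725/496 ≈ -90.171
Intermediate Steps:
s(m) = -2*m
L(w, J) = 2*w
H = -31
z = 723/496 (z = -20/(-31) - 39/(-48) = -20*(-1/31) - 39*(-1/48) = 20/31 + 13/16 = 723/496 ≈ 1.4577)
z*(-55) + L(-5, s(-1)) = (723/496)*(-55) + 2*(-5) = -39765/496 - 10 = -44725/496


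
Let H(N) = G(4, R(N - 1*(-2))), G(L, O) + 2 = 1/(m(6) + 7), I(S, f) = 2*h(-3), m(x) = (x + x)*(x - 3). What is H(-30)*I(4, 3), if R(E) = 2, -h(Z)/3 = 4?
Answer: 2040/43 ≈ 47.442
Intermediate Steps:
m(x) = 2*x*(-3 + x) (m(x) = (2*x)*(-3 + x) = 2*x*(-3 + x))
h(Z) = -12 (h(Z) = -3*4 = -12)
I(S, f) = -24 (I(S, f) = 2*(-12) = -24)
G(L, O) = -85/43 (G(L, O) = -2 + 1/(2*6*(-3 + 6) + 7) = -2 + 1/(2*6*3 + 7) = -2 + 1/(36 + 7) = -2 + 1/43 = -85/43)
H(N) = -85/43
H(-30)*I(4, 3) = -85/43*(-24) = 2040/43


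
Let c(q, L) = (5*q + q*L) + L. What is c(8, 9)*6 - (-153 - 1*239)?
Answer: 1118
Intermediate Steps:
c(q, L) = L + 5*q + L*q (c(q, L) = (5*q + L*q) + L = L + 5*q + L*q)
c(8, 9)*6 - (-153 - 1*239) = (9 + 5*8 + 9*8)*6 - (-153 - 1*239) = (9 + 40 + 72)*6 - (-153 - 239) = 121*6 - 1*(-392) = 726 + 392 = 1118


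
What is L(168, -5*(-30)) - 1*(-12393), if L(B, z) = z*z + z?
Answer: 35043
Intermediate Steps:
L(B, z) = z + z² (L(B, z) = z² + z = z + z²)
L(168, -5*(-30)) - 1*(-12393) = (-5*(-30))*(1 - 5*(-30)) - 1*(-12393) = 150*(1 + 150) + 12393 = 150*151 + 12393 = 22650 + 12393 = 35043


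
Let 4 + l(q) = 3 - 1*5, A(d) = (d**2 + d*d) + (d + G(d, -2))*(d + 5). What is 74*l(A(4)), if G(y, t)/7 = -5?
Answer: -444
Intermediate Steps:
G(y, t) = -35 (G(y, t) = 7*(-5) = -35)
A(d) = 2*d**2 + (-35 + d)*(5 + d) (A(d) = (d**2 + d*d) + (d - 35)*(d + 5) = (d**2 + d**2) + (-35 + d)*(5 + d) = 2*d**2 + (-35 + d)*(5 + d))
l(q) = -6 (l(q) = -4 + (3 - 1*5) = -4 + (3 - 5) = -4 - 2 = -6)
74*l(A(4)) = 74*(-6) = -444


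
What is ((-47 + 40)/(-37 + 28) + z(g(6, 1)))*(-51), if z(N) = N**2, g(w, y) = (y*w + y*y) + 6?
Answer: -25976/3 ≈ -8658.7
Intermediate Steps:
g(w, y) = 6 + y**2 + w*y (g(w, y) = (w*y + y**2) + 6 = (y**2 + w*y) + 6 = 6 + y**2 + w*y)
((-47 + 40)/(-37 + 28) + z(g(6, 1)))*(-51) = ((-47 + 40)/(-37 + 28) + (6 + 1**2 + 6*1)**2)*(-51) = (-7/(-9) + (6 + 1 + 6)**2)*(-51) = (-7*(-1/9) + 13**2)*(-51) = (7/9 + 169)*(-51) = (1528/9)*(-51) = -25976/3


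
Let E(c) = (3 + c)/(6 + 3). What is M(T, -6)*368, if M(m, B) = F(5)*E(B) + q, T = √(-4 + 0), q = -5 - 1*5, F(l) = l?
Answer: -12880/3 ≈ -4293.3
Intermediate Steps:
q = -10 (q = -5 - 5 = -10)
E(c) = ⅓ + c/9 (E(c) = (3 + c)/9 = (3 + c)*(⅑) = ⅓ + c/9)
T = 2*I (T = √(-4) = 2*I ≈ 2.0*I)
M(m, B) = -25/3 + 5*B/9 (M(m, B) = 5*(⅓ + B/9) - 10 = (5/3 + 5*B/9) - 10 = -25/3 + 5*B/9)
M(T, -6)*368 = (-25/3 + (5/9)*(-6))*368 = (-25/3 - 10/3)*368 = -35/3*368 = -12880/3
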